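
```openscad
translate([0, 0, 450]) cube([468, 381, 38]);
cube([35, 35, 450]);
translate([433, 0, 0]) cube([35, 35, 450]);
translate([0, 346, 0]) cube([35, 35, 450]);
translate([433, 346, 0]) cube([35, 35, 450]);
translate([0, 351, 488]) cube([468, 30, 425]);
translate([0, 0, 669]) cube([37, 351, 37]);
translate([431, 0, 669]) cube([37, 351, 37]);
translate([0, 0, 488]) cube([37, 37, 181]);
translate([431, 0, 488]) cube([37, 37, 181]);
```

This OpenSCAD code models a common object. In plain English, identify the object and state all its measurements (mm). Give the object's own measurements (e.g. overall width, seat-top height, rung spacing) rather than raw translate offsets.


A chair. The seat is a 468×381×38 mm slab with its top at z = 488 mm, on four 35×35 mm corner legs (flush with the seat edges, standing on z = 0). A flat backrest 30 mm thick, 425 mm tall, spans the full seat width and rises from the seat top along its +y edge, rear face flush with the rear of the seat. Two armrests of 37×37 mm section run along each side from the seat's front edge to the front of the backrest, top faces 218 mm above the seat top and outer faces flush with the seat's x-edges; a 37×37 mm post under the front of each armrest stands on the seat at the front corner.


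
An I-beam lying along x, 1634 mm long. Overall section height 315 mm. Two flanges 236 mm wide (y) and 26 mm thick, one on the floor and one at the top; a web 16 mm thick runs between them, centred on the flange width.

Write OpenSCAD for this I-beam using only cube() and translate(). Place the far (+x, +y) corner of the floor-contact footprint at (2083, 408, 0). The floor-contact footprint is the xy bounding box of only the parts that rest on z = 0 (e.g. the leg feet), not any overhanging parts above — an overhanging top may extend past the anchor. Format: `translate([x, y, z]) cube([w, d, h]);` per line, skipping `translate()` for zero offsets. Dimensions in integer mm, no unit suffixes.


translate([449, 172, 0]) cube([1634, 236, 26]);
translate([449, 282, 26]) cube([1634, 16, 263]);
translate([449, 172, 289]) cube([1634, 236, 26]);


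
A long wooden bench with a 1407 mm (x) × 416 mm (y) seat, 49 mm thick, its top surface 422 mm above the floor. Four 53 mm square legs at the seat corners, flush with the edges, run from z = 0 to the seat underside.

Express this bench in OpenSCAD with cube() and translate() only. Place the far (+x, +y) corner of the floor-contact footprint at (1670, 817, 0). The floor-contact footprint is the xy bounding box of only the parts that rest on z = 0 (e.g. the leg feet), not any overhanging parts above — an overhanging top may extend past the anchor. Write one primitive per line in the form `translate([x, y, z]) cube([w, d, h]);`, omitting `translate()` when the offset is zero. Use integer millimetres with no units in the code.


translate([263, 401, 373]) cube([1407, 416, 49]);
translate([263, 401, 0]) cube([53, 53, 373]);
translate([263, 764, 0]) cube([53, 53, 373]);
translate([1617, 401, 0]) cube([53, 53, 373]);
translate([1617, 764, 0]) cube([53, 53, 373]);


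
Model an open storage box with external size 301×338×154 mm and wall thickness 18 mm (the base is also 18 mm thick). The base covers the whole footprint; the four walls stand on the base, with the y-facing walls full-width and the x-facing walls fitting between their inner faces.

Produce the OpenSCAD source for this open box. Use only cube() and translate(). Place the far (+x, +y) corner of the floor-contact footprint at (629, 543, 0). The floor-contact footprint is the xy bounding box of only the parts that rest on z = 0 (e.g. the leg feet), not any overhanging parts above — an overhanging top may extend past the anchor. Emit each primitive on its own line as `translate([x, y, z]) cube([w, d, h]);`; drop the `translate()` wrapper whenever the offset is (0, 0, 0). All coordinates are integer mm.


translate([328, 205, 0]) cube([301, 338, 18]);
translate([328, 205, 18]) cube([301, 18, 136]);
translate([328, 525, 18]) cube([301, 18, 136]);
translate([328, 223, 18]) cube([18, 302, 136]);
translate([611, 223, 18]) cube([18, 302, 136]);


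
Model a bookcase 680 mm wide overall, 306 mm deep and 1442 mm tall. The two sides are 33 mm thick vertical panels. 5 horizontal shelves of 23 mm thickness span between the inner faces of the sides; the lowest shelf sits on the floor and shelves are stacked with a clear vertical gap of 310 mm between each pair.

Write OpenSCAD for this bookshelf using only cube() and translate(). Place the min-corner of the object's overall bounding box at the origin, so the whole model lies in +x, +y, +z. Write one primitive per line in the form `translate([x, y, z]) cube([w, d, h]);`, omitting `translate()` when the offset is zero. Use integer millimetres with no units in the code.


cube([33, 306, 1442]);
translate([647, 0, 0]) cube([33, 306, 1442]);
translate([33, 0, 0]) cube([614, 306, 23]);
translate([33, 0, 333]) cube([614, 306, 23]);
translate([33, 0, 666]) cube([614, 306, 23]);
translate([33, 0, 999]) cube([614, 306, 23]);
translate([33, 0, 1332]) cube([614, 306, 23]);


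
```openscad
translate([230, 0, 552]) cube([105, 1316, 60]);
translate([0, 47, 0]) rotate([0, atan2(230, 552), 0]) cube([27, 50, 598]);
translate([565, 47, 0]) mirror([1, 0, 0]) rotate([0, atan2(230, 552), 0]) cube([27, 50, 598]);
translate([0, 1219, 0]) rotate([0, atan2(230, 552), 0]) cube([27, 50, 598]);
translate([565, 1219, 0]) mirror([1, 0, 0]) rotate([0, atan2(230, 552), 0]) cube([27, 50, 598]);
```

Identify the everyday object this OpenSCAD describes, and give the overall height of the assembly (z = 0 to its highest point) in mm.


A sawhorse. The overall height is 612 mm.

A beam across two mirrored pairs of raked legs — a sawhorse. The beam's underside is at z = 552 (matching the legs' vertical rise in atan2(230, 552)) and the beam is 60 mm tall, so its top is at 552 + 60 = 612 mm. The raked legs top out at the beam's underside, so that is the highest point.


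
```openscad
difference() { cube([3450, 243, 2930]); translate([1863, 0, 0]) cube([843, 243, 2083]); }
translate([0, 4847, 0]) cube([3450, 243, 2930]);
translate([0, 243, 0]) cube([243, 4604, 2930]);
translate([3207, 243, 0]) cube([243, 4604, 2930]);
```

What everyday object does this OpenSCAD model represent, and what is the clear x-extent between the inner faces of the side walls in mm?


A single room. The interior width is 2964 mm.

Four walls enclosing a rectangle with a door in the front wall — a room. Outside width 3450 minus two 243 mm walls gives 2964 mm.


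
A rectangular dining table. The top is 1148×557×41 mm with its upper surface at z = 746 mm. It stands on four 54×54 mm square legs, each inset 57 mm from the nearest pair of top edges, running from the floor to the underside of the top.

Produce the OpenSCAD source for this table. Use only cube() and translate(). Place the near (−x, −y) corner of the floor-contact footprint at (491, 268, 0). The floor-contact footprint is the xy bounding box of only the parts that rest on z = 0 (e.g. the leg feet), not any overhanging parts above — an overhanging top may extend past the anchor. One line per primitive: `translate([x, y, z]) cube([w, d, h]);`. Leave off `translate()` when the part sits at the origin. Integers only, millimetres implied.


translate([434, 211, 705]) cube([1148, 557, 41]);
translate([491, 268, 0]) cube([54, 54, 705]);
translate([1471, 268, 0]) cube([54, 54, 705]);
translate([491, 657, 0]) cube([54, 54, 705]);
translate([1471, 657, 0]) cube([54, 54, 705]);


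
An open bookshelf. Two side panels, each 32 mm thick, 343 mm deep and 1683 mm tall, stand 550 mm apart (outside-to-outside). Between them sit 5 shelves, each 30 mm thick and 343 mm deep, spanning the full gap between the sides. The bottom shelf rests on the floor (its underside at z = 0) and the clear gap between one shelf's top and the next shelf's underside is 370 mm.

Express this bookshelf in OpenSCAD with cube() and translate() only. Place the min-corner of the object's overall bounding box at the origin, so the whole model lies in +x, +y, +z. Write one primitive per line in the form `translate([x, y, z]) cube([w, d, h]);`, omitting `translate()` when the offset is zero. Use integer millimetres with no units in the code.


cube([32, 343, 1683]);
translate([518, 0, 0]) cube([32, 343, 1683]);
translate([32, 0, 0]) cube([486, 343, 30]);
translate([32, 0, 400]) cube([486, 343, 30]);
translate([32, 0, 800]) cube([486, 343, 30]);
translate([32, 0, 1200]) cube([486, 343, 30]);
translate([32, 0, 1600]) cube([486, 343, 30]);


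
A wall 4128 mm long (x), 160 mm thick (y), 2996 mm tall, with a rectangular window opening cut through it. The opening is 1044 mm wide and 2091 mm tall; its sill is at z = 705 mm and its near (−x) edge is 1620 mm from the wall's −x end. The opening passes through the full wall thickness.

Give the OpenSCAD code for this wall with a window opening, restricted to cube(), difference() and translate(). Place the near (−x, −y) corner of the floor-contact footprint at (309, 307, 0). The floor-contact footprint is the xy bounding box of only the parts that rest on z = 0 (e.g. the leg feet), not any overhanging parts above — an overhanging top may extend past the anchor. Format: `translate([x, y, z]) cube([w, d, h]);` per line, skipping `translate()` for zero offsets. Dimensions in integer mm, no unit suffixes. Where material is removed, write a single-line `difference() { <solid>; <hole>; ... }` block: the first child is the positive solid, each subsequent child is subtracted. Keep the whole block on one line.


difference() { translate([309, 307, 0]) cube([4128, 160, 2996]); translate([1929, 307, 705]) cube([1044, 160, 2091]); }


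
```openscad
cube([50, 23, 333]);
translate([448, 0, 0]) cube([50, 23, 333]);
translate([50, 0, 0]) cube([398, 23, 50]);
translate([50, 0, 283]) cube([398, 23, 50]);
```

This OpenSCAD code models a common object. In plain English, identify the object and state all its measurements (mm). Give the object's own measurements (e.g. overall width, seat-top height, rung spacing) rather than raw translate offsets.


A rectangular picture frame lying in the x–z plane (depth along y). The opening is 398 mm wide (x) by 233 mm tall (z), surrounded by a border 50 mm wide on all four sides. The frame is 23 mm deep and is made of two full-height vertical stiles with two horizontal rails fitted between them.


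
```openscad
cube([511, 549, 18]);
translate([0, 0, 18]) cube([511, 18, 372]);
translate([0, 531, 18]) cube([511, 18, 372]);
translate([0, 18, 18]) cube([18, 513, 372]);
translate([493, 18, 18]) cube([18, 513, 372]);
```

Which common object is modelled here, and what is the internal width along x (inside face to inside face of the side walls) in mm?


An open box. The internal width is 475 mm.

A 511×549 base slab with four walls standing on it — an open box. The base is 511 mm wide and the walls are 18 mm thick, so the internal width is 511 − 2 × 18 = 475 mm.


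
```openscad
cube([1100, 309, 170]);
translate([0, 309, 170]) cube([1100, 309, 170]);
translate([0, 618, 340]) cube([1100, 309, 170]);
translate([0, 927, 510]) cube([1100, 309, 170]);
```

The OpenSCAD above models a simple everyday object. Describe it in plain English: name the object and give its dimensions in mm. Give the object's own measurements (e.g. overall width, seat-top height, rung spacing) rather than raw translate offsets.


A straight staircase of 4 solid steps. Each step is 1100 mm wide (x), 309 mm deep (y, the going) and 170 mm tall (the rise). The first step rests on the floor; each subsequent step sits one going further in +y and one rise higher in +z, directly behind and above the previous step with no overlap.


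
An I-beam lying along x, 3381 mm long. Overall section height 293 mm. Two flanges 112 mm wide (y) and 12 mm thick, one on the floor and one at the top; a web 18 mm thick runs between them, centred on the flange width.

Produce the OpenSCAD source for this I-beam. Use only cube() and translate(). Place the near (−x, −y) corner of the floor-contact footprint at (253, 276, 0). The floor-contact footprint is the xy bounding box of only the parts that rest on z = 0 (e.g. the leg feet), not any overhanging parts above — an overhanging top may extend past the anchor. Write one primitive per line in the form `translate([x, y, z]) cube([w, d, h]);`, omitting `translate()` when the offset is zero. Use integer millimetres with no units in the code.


translate([253, 276, 0]) cube([3381, 112, 12]);
translate([253, 323, 12]) cube([3381, 18, 269]);
translate([253, 276, 281]) cube([3381, 112, 12]);


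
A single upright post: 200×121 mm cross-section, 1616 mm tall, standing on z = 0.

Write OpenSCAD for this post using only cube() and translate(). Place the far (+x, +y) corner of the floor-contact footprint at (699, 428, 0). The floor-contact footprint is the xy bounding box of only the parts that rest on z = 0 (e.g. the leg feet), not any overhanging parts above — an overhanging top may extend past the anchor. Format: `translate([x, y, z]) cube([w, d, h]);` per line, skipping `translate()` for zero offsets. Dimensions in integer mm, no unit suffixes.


translate([499, 307, 0]) cube([200, 121, 1616]);


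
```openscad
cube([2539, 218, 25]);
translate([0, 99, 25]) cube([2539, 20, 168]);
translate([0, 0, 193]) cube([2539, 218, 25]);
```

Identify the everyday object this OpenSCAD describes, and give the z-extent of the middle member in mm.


An I-beam. The web height is 168 mm.

Two wide flanges with a thin centred web — an I-beam. Overall 218 mm minus two 25 mm flanges gives a web of 218 − 2·25 = 168 mm.


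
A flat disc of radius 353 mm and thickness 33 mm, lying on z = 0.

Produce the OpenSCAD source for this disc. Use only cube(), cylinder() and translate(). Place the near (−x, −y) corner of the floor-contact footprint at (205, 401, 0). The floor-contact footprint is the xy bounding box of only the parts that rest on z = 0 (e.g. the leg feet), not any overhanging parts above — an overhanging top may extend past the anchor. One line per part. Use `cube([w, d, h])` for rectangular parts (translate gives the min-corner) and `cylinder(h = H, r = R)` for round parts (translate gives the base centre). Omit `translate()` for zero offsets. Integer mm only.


translate([558, 754, 0]) cylinder(h = 33, r = 353);


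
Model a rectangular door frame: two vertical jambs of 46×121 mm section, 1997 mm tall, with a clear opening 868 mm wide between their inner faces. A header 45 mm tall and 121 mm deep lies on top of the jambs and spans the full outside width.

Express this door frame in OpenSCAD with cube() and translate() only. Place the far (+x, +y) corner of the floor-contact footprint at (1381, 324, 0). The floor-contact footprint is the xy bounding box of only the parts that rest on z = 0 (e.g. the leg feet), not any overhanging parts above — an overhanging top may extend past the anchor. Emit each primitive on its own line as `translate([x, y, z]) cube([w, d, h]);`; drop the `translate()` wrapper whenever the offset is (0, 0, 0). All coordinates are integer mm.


translate([421, 203, 0]) cube([46, 121, 1997]);
translate([1335, 203, 0]) cube([46, 121, 1997]);
translate([421, 203, 1997]) cube([960, 121, 45]);


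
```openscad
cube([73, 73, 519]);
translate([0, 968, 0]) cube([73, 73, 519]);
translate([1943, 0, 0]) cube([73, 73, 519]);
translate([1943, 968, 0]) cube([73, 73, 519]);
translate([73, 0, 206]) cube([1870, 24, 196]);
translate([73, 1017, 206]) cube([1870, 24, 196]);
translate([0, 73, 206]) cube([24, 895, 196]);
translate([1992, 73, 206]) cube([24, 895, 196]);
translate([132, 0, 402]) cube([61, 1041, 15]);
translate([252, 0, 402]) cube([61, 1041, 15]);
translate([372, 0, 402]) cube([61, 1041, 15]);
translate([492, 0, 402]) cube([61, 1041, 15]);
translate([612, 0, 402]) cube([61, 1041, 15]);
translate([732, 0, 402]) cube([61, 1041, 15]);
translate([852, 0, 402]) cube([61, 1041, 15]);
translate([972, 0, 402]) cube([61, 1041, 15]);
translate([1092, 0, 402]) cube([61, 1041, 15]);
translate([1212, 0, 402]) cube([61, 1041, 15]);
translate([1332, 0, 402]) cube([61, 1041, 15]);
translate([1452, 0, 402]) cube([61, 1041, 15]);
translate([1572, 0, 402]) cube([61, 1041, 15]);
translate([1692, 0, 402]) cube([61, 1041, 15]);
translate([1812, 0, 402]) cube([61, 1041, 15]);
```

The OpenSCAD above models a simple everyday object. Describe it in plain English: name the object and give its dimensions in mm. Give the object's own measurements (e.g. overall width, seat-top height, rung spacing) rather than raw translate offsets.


A bed frame 2016 mm long (x) by 1041 mm wide (y). Four 73×73 mm corner posts, 519 mm tall, at the corners of the footprint. Four rails of 24 mm thickness and 196 mm height run between adjacent posts with their undersides at z = 206 mm, their outer faces flush with the outside of the frame (the two x-running rails run between the posts' inner faces; the two y-running rails run between the posts' inner faces). 15 slats, each 61 mm wide (x) and 15 mm thick, lie across the top of the two x-running rails, running the full 1041 mm width of the frame in y; along x they sit between the end posts with a 59 mm gap after the −x posts and between neighbouring slats, leaving 70 mm before the +x posts.


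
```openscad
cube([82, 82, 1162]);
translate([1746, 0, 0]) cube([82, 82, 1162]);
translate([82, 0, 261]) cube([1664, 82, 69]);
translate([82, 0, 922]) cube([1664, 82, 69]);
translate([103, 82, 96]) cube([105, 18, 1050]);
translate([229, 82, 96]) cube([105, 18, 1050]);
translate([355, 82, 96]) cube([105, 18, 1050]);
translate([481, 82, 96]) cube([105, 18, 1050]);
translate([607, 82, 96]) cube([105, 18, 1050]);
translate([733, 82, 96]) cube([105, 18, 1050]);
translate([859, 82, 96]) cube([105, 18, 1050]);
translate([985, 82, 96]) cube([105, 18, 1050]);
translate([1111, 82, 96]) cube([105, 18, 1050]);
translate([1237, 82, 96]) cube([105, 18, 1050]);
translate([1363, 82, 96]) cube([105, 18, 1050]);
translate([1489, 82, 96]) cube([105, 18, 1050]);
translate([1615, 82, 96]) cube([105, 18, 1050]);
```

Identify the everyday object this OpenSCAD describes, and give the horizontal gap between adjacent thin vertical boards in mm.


A fence section. The picket gap is 21 mm.

Two posts, two rails, 13 pickets — a fence section. Span 1664 mm holds 13 pickets of 105 mm with 14 equal gaps: ⌊(1664 − 13·105) / 14⌋ = 21 mm.


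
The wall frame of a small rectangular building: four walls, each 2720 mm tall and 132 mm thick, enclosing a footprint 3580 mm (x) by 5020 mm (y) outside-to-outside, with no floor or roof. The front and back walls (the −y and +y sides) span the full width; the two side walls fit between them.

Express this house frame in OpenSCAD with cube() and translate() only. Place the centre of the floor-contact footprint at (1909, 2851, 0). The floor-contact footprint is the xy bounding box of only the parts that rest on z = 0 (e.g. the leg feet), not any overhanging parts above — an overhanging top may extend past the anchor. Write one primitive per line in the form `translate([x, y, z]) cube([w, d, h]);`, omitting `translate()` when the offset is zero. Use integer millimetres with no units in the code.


translate([119, 341, 0]) cube([3580, 132, 2720]);
translate([119, 5229, 0]) cube([3580, 132, 2720]);
translate([119, 473, 0]) cube([132, 4756, 2720]);
translate([3567, 473, 0]) cube([132, 4756, 2720]);


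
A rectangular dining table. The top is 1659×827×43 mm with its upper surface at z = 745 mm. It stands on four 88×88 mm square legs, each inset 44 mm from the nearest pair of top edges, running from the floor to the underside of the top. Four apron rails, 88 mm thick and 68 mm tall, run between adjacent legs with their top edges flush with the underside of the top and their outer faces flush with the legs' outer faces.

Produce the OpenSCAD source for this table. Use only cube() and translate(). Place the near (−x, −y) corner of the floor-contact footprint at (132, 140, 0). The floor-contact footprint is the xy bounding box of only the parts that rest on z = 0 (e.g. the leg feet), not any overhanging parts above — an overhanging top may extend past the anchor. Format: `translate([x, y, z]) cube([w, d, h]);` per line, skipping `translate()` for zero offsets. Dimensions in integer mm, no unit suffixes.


// leg_h = 745 - 43 = 702
// apron z = 702 - 68 = 634
translate([88, 96, 702]) cube([1659, 827, 43]);
translate([132, 140, 0]) cube([88, 88, 702]);
translate([1615, 140, 0]) cube([88, 88, 702]);
translate([132, 791, 0]) cube([88, 88, 702]);
translate([1615, 791, 0]) cube([88, 88, 702]);
translate([220, 140, 634]) cube([1395, 88, 68]);
translate([220, 791, 634]) cube([1395, 88, 68]);
translate([132, 228, 634]) cube([88, 563, 68]);
translate([1615, 228, 634]) cube([88, 563, 68]);


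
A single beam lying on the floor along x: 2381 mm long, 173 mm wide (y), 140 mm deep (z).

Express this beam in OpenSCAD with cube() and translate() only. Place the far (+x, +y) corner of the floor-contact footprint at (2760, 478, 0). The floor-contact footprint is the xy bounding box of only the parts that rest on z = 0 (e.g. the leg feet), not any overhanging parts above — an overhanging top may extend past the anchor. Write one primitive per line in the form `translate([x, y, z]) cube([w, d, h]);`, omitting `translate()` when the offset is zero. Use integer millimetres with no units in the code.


translate([379, 305, 0]) cube([2381, 173, 140]);


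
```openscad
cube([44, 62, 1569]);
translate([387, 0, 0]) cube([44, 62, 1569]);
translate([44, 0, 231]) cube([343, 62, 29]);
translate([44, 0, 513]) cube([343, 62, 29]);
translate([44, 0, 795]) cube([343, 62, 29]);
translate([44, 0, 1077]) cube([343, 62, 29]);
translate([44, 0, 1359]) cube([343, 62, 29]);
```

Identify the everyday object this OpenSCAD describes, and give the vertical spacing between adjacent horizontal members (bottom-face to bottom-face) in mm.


A ladder. The rung spacing is 282 mm.

Two tall 44×62 posts with 5 short bars between them — a ladder. Adjacent rungs sit at z = 231 and z = 513, so the spacing is 513 − 231 = 282 mm.


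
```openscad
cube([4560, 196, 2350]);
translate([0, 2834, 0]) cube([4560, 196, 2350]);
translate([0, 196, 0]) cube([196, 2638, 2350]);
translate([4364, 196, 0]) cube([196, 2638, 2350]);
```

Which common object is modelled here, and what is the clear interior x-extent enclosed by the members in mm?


A house (or room) frame. The interior width is 4168 mm.

Four 2350 mm walls enclosing a rectangle with no floor or roof — a room or house frame. Outside width is 4560 mm and wall thickness is 196 mm, so the interior width is 4560 − 2 × 196 = 4168 mm.


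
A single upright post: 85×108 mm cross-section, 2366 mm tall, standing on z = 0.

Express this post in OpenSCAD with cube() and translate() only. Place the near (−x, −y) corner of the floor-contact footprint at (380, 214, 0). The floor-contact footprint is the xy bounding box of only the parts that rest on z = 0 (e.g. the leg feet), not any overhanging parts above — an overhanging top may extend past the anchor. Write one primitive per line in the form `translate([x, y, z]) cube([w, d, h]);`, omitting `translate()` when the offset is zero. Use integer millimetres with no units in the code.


translate([380, 214, 0]) cube([85, 108, 2366]);


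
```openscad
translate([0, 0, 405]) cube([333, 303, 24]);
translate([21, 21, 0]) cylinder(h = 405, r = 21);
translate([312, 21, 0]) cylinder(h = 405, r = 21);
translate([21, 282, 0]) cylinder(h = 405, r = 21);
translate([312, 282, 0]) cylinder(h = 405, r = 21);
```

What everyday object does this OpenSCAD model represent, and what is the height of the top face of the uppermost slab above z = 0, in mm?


A stool. The seat height is 429 mm.

A 333×303×24 slab at z = 405 on four corner cylinders — a stool. The seat top is 405 + 24 = 429 mm.


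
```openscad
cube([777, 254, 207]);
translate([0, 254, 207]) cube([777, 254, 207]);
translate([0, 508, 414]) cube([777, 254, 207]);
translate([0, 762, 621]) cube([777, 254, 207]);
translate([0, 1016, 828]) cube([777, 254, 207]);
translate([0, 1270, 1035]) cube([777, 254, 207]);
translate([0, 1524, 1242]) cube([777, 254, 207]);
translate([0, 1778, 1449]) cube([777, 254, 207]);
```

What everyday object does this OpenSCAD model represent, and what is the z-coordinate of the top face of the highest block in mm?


A staircase. The total rise is 1656 mm.

8 identical blocks, each offset up and back from the previous — a staircase. Each step is 207 mm tall and there are 8 of them, so the total rise is 8 × 207 = 1656 mm.


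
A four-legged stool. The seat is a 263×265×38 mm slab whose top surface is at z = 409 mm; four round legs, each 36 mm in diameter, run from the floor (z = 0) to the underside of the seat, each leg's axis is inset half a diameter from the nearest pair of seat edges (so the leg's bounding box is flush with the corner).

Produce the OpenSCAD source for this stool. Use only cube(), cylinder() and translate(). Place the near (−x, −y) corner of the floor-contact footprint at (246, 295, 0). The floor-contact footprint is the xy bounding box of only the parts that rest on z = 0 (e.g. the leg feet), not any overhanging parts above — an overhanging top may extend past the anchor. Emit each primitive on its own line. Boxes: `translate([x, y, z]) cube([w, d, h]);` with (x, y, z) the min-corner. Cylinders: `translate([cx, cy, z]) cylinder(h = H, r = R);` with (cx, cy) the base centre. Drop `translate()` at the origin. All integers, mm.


translate([246, 295, 371]) cube([263, 265, 38]);
translate([264, 313, 0]) cylinder(h = 371, r = 18);
translate([491, 313, 0]) cylinder(h = 371, r = 18);
translate([264, 542, 0]) cylinder(h = 371, r = 18);
translate([491, 542, 0]) cylinder(h = 371, r = 18);


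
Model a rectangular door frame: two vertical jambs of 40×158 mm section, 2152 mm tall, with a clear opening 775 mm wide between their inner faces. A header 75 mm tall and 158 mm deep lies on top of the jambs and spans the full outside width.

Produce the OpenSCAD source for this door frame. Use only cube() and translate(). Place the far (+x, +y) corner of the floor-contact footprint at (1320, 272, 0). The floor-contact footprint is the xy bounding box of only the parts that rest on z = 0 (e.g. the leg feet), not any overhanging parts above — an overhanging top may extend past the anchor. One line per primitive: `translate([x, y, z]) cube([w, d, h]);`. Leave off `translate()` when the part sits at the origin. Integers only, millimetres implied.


translate([465, 114, 0]) cube([40, 158, 2152]);
translate([1280, 114, 0]) cube([40, 158, 2152]);
translate([465, 114, 2152]) cube([855, 158, 75]);


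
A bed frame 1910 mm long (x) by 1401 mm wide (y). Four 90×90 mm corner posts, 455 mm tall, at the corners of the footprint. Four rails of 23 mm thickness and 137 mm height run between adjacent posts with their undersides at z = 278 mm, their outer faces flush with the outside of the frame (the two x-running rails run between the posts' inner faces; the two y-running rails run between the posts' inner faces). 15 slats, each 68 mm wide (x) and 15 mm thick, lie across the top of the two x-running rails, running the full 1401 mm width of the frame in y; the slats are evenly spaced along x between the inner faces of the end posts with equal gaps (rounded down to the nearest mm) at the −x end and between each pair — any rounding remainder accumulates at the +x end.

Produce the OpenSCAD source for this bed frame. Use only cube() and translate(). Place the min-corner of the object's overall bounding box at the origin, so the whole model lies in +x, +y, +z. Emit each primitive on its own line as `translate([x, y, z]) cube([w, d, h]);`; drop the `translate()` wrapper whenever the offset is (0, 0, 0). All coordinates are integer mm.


cube([90, 90, 455]);
translate([0, 1311, 0]) cube([90, 90, 455]);
translate([1820, 0, 0]) cube([90, 90, 455]);
translate([1820, 1311, 0]) cube([90, 90, 455]);
translate([90, 0, 278]) cube([1730, 23, 137]);
translate([90, 1378, 278]) cube([1730, 23, 137]);
translate([0, 90, 278]) cube([23, 1221, 137]);
translate([1887, 90, 278]) cube([23, 1221, 137]);
translate([134, 0, 415]) cube([68, 1401, 15]);
translate([246, 0, 415]) cube([68, 1401, 15]);
translate([358, 0, 415]) cube([68, 1401, 15]);
translate([470, 0, 415]) cube([68, 1401, 15]);
translate([582, 0, 415]) cube([68, 1401, 15]);
translate([694, 0, 415]) cube([68, 1401, 15]);
translate([806, 0, 415]) cube([68, 1401, 15]);
translate([918, 0, 415]) cube([68, 1401, 15]);
translate([1030, 0, 415]) cube([68, 1401, 15]);
translate([1142, 0, 415]) cube([68, 1401, 15]);
translate([1254, 0, 415]) cube([68, 1401, 15]);
translate([1366, 0, 415]) cube([68, 1401, 15]);
translate([1478, 0, 415]) cube([68, 1401, 15]);
translate([1590, 0, 415]) cube([68, 1401, 15]);
translate([1702, 0, 415]) cube([68, 1401, 15]);


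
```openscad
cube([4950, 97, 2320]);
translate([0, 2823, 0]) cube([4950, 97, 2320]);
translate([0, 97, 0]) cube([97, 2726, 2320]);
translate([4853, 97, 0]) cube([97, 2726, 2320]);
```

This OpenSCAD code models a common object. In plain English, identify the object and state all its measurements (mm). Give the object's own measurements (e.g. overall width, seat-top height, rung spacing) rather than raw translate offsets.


The wall frame of a small rectangular building: four walls, each 2320 mm tall and 97 mm thick, enclosing a footprint 4950 mm (x) by 2920 mm (y) outside-to-outside, with no floor or roof. The front and back walls (the −y and +y sides) span the full width; the two side walls fit between them.


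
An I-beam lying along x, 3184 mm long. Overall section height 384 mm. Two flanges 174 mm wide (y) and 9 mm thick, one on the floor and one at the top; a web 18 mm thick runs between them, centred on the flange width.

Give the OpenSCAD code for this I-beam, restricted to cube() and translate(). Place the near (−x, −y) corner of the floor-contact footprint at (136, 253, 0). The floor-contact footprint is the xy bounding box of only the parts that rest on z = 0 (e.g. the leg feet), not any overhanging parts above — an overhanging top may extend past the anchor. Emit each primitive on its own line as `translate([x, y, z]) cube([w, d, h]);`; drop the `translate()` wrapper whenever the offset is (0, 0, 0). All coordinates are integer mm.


translate([136, 253, 0]) cube([3184, 174, 9]);
translate([136, 331, 9]) cube([3184, 18, 366]);
translate([136, 253, 375]) cube([3184, 174, 9]);


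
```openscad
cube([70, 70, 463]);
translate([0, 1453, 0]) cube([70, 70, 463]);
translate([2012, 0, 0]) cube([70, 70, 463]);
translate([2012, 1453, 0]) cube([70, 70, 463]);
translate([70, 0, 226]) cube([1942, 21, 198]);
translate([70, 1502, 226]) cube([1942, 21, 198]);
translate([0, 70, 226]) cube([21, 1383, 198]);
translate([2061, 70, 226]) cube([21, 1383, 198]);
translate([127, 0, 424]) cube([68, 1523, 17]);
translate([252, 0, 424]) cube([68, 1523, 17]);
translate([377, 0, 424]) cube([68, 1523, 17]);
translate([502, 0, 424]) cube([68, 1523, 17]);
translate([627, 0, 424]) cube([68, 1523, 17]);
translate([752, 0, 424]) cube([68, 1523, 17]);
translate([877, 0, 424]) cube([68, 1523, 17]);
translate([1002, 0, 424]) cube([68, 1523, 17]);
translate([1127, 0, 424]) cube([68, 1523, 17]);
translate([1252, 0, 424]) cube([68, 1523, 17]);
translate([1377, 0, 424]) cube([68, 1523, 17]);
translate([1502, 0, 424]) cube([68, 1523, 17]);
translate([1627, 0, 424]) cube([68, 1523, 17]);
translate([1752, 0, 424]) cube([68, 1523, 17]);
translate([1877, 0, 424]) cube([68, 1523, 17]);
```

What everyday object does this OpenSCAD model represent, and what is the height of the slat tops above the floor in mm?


A bed frame. The slat-top height is 441 mm.

Four posts, four rails, and a row of slats — a bed frame. Slats sit on the rails at z = 226 + 198 = 424; with slat thickness 17, the top is 441 mm.


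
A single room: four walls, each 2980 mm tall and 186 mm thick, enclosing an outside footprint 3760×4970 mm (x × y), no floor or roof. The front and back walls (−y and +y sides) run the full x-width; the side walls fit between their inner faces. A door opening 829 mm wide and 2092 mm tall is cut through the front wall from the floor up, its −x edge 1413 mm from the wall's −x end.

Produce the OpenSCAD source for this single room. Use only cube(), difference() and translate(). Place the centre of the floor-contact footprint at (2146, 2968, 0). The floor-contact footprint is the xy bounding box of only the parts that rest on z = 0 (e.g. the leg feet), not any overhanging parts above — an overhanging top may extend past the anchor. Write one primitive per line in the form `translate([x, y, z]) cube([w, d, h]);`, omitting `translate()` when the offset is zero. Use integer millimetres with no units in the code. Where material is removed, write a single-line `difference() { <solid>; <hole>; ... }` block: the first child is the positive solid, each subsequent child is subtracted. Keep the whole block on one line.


difference() { translate([266, 483, 0]) cube([3760, 186, 2980]); translate([1679, 483, 0]) cube([829, 186, 2092]); }
translate([266, 5267, 0]) cube([3760, 186, 2980]);
translate([266, 669, 0]) cube([186, 4598, 2980]);
translate([3840, 669, 0]) cube([186, 4598, 2980]);


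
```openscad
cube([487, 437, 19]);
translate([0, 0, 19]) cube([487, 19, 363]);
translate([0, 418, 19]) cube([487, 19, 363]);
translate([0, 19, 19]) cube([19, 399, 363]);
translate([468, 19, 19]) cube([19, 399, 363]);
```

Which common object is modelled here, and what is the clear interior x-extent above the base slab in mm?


An open box. The internal width is 449 mm.

A 487×437 base slab with four walls standing on it — an open box. The base is 487 mm wide and the walls are 19 mm thick, so the internal width is 487 − 2 × 19 = 449 mm.


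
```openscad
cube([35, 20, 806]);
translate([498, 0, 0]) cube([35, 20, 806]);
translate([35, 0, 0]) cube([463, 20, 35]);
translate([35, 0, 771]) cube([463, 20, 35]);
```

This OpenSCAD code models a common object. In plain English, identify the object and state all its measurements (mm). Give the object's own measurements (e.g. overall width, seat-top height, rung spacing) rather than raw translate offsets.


A rectangular picture frame lying in the x–z plane (depth along y). The opening is 463 mm wide (x) by 736 mm tall (z), surrounded by a border 35 mm wide on all four sides. The frame is 20 mm deep and is made of two full-height vertical stiles with two horizontal rails fitted between them.


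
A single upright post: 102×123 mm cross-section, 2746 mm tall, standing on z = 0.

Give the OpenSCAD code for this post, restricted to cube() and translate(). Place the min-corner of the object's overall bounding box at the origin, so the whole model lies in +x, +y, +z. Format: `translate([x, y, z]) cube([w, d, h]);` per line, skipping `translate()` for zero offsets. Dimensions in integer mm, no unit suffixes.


cube([102, 123, 2746]);


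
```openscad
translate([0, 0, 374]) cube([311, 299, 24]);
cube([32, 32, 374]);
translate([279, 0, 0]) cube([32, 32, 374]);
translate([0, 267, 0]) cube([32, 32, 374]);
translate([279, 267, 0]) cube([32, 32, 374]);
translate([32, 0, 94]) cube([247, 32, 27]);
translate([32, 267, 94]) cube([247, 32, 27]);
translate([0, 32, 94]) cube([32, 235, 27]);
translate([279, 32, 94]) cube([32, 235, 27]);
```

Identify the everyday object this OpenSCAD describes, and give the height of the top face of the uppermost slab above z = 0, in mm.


A stool. The seat height is 398 mm.

A 311×299×24 slab at z = 374 on four corner posts — a stool. The seat top is 374 + 24 = 398 mm.


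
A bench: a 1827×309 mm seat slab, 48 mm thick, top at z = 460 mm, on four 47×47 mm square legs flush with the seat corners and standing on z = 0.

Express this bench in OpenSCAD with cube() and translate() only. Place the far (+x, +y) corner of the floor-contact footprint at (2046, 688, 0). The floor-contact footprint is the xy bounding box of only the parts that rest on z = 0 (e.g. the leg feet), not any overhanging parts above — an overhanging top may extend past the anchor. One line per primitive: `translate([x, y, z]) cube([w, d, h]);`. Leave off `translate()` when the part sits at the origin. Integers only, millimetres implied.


translate([219, 379, 412]) cube([1827, 309, 48]);
translate([219, 379, 0]) cube([47, 47, 412]);
translate([219, 641, 0]) cube([47, 47, 412]);
translate([1999, 379, 0]) cube([47, 47, 412]);
translate([1999, 641, 0]) cube([47, 47, 412]);


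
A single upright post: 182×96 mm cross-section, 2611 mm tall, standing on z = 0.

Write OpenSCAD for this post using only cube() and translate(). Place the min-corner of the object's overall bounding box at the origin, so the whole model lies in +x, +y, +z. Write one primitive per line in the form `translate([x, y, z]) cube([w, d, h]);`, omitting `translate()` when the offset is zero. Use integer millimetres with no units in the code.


cube([182, 96, 2611]);


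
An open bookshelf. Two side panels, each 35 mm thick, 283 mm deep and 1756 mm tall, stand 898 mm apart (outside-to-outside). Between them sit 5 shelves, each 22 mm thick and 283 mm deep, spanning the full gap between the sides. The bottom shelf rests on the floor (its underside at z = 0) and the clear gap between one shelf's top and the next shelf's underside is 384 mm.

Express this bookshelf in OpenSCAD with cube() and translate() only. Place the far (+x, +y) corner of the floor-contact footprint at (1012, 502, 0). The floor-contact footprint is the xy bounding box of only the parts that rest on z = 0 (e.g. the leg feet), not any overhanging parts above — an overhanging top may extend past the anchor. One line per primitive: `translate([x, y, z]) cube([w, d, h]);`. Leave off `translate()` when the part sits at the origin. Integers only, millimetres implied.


translate([114, 219, 0]) cube([35, 283, 1756]);
translate([977, 219, 0]) cube([35, 283, 1756]);
translate([149, 219, 0]) cube([828, 283, 22]);
translate([149, 219, 406]) cube([828, 283, 22]);
translate([149, 219, 812]) cube([828, 283, 22]);
translate([149, 219, 1218]) cube([828, 283, 22]);
translate([149, 219, 1624]) cube([828, 283, 22]);


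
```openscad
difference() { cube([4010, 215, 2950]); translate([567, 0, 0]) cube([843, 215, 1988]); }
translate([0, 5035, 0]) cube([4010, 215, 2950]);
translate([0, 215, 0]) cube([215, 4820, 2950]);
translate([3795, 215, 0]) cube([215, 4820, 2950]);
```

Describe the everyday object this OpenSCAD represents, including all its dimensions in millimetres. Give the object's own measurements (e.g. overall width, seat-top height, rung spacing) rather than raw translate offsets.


A single room: four walls, each 2950 mm tall and 215 mm thick, enclosing an outside footprint 4010×5250 mm (x × y), no floor or roof. The front and back walls (−y and +y sides) run the full x-width; the side walls fit between their inner faces. A door opening 843 mm wide and 1988 mm tall is cut through the front wall from the floor up, its −x edge 567 mm from the wall's −x end.


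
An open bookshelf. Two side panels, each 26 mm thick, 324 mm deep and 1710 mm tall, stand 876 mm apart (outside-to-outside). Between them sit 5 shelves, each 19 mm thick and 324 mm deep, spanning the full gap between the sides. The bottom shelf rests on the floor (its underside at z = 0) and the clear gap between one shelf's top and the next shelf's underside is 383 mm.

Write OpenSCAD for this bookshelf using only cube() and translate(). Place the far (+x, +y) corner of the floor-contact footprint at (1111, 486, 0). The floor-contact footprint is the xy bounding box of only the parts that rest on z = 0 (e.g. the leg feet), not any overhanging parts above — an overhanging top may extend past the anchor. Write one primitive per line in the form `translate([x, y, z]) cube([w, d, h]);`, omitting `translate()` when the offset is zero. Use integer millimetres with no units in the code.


translate([235, 162, 0]) cube([26, 324, 1710]);
translate([1085, 162, 0]) cube([26, 324, 1710]);
translate([261, 162, 0]) cube([824, 324, 19]);
translate([261, 162, 402]) cube([824, 324, 19]);
translate([261, 162, 804]) cube([824, 324, 19]);
translate([261, 162, 1206]) cube([824, 324, 19]);
translate([261, 162, 1608]) cube([824, 324, 19]);
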